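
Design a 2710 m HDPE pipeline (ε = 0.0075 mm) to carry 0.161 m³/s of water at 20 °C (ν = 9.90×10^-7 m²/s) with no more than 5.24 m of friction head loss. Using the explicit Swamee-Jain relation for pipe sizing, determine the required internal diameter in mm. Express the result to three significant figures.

Swamee-Jain (Type III): D = 0.66·[ε^1.25·(LQ²/(gh_f))^4.75 + ν·Q^9.4·(L/(gh_f))^5.2]^0.04
LQ²/(gh_f) = 1.367; L/(gh_f) = 52.72
Term 1 = ε^1.25·(…)^4.75 = 1.73×10^-6; Term 2 = ν·Q^9.4·(…)^5.2 = 3.12×10^-5
D = 0.66·(1.73×10^-6 + 3.12×10^-5)^0.04 = 0.4368 m = 437 mm
Check: V = 1.07 m/s, Re = 4.74×10^5, f = 0.01348, h_f = 4.92 m ≈ 5.24 m ✓

D ≈ 437 mm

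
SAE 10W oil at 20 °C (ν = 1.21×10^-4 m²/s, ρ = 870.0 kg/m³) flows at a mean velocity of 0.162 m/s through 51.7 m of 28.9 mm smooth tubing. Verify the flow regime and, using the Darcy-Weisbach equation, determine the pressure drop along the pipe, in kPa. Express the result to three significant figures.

Re = VD/ν = 0.162·0.02890/1.21×10^-4 = 38.7 → laminar (Re < 2300)
f = 64/Re = 1.654
h_f = f(L/D)V²/(2g) = 1.654·(51.7/0.02890)·0.162²/(2·9.81) = 3.958 m
Δp = ρg·h_f = 870.0·9.81·3.958 = 33.78 kPa

Δp ≈ 33.8 kPa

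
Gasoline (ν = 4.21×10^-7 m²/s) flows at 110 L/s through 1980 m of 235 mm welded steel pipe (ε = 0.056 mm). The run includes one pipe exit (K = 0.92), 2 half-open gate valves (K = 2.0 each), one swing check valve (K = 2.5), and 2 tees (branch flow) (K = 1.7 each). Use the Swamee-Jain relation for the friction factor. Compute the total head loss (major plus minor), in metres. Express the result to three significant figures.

H_L ≈ 44.8 m

V = 4Q/(πD²) = 2.536 m/s; V²/2g = 0.3278 m
Re = 1.42×10^6, ε/D = 2.38×10^-4 → f = 0.01494 (Swamee-Jain)
Major: h_f = f(L/D)·V²/2g = 0.01494·8426·0.3278 = 41.26 m
Minor: ΣK = 10.8; h_m = ΣK·V²/2g = 3.547 m
Total H_L = 41.26 + 3.547 = 44.81 m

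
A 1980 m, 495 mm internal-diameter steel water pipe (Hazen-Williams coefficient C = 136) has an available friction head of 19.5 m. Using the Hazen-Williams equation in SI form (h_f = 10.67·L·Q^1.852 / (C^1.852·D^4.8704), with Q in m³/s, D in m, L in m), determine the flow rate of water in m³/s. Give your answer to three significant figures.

Rearranging: Q = [h_f·C^1.852·D^4.8704 / (10.67·L)]^(1/1.852)
Q = [19.5·136^1.852·0.495^4.8704 / (10.67·1980)]^0.540 = 0.4918 m³/s

Q ≈ 0.492 m³/s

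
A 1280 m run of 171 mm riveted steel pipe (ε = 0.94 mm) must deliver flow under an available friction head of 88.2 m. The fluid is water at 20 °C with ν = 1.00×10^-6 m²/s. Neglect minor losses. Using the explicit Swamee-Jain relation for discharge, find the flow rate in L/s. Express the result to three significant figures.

Swamee-Jain (Type II): Q = -0.965·√(gD⁵h_f/L)·ln[ε/(3.7D) + √(3.17ν²L/(gD³h_f))]
√(gD⁵h_f/L) = √(9.81·0.171⁵·88.2/1280) = 0.009942
ε/(3.7D) = 0.00149; √(3.17ν²L/(gD³h_f)) = 3.06×10^-5
Q = -0.965·0.009942·ln(0.001516) = 0.06228 m³/s
Check: V = 2.71 m/s, Re = 4.64×10^5, f = 0.03155, h_f = 88.5 m ≈ 88.2 m ✓

Q ≈ 62.3 L/s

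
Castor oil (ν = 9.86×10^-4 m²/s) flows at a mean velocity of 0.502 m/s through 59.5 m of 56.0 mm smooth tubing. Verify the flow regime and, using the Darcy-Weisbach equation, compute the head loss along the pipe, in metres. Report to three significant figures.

Re = VD/ν = 0.502·0.05600/9.86×10^-4 = 28.5 → laminar (Re < 2300)
f = 64/Re = 2.245
h_f = f(L/D)V²/(2g) = 2.245·(59.5/0.05600)·0.502²/(2·9.81) = 30.63 m

h_f ≈ 30.6 m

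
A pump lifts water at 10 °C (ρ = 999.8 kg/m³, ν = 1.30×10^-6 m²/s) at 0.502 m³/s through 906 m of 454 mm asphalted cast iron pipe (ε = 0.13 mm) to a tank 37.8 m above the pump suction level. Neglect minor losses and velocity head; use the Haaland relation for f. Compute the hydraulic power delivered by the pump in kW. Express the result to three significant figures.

V = 4Q/(πD²) = 3.101 m/s; Re = 1.08×10^6; ε/D = 2.86×10^-4; f = 0.01543
h_f = f(L/D)V²/2g = 15.09 m
Total head H = z + h_f = 37.8 + 15.09 = 52.89 m
P_hyd = ρgQH = 999.8·9.81·0.502·52.89 = 260.4 kW

P_hyd ≈ 260 kW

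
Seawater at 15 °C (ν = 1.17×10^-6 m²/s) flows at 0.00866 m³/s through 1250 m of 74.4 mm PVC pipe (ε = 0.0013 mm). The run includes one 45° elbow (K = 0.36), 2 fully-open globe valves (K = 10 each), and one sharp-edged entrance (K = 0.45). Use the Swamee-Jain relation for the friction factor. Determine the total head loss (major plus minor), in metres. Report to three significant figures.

V = 4Q/(πD²) = 1.992 m/s; V²/2g = 0.2022 m
Re = 1.27×10^5, ε/D = 1.75×10^-5 → f = 0.01713 (Swamee-Jain)
Major: h_f = f(L/D)·V²/2g = 0.01713·16801·0.2022 = 58.22 m
Minor: ΣK = 20.8; h_m = ΣK·V²/2g = 4.209 m
Total H_L = 58.22 + 4.209 = 62.43 m

H_L ≈ 62.4 m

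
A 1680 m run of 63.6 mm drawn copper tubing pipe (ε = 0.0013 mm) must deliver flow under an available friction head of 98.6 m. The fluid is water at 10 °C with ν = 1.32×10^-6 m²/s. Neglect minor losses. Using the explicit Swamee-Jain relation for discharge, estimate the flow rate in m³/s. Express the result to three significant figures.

Q ≈ 0.00637 m³/s

Swamee-Jain (Type II): Q = -0.965·√(gD⁵h_f/L)·ln[ε/(3.7D) + √(3.17ν²L/(gD³h_f))]
√(gD⁵h_f/L) = √(9.81·0.0636⁵·98.6/1680) = 7.740×10^-4
ε/(3.7D) = 5.52×10^-6; √(3.17ν²L/(gD³h_f)) = 1.93×10^-4
Q = -0.965·7.740×10^-4·ln(1.986×10^-4) = 0.006367 m³/s
Check: V = 2.00 m/s, Re = 9.66×10^4, f = 0.01812, h_f = 98.0 m ≈ 98.6 m ✓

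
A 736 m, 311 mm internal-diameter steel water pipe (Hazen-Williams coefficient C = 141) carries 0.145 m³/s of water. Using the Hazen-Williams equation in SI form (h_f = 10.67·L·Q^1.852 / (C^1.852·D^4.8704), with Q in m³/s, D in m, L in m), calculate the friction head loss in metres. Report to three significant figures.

h_f ≈ 6.79 m

h_f = 10.67·736·0.145^1.852 / (141^1.852·0.311^4.8704) = 6.792 m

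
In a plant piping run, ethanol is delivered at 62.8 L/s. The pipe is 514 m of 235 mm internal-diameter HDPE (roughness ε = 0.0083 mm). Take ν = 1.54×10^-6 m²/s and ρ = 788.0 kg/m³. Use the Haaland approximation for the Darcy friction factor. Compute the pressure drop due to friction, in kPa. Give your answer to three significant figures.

Δp ≈ 27.9 kPa

V = 4Q/(πD²) = 4·0.0628/(π·0.235²) = 1.448 m/s
Re = VD/ν = 1.448·0.235/1.54×10^-6 = 2.21×10^5 → turbulent
ε/D = 0.0083/235 = 3.53×10^-5
Haaland: f = 0.01545
h_f = f(L/D)V²/(2g) = 0.01545·(514/0.235)·1.448²/(2·9.81) = 3.610 m
Δp = ρg·h_f = 788.0·9.81·3.610 = 27.91 kPa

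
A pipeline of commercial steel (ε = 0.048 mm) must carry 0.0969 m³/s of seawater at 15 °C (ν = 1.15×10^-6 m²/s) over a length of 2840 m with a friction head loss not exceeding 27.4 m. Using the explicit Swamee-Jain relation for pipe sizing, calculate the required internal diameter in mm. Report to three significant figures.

Swamee-Jain (Type III): D = 0.66·[ε^1.25·(LQ²/(gh_f))^4.75 + ν·Q^9.4·(L/(gh_f))^5.2]^0.04
LQ²/(gh_f) = 0.09921; L/(gh_f) = 10.57
Term 1 = ε^1.25·(…)^4.75 = 6.84×10^-11; Term 2 = ν·Q^9.4·(…)^5.2 = 7.18×10^-11
D = 0.66·(6.84×10^-11 + 7.18×10^-11)^0.04 = 0.2663 m = 266 mm
Check: V = 1.74 m/s, Re = 4.03×10^5, f = 0.01564, h_f = 25.7 m ≈ 27.4 m ✓

D ≈ 266 mm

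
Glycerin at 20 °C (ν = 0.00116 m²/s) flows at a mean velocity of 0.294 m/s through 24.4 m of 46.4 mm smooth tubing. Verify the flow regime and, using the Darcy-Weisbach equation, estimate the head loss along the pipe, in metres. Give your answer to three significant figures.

h_f ≈ 12.6 m

Re = VD/ν = 0.294·0.04640/0.00116 = 11.8 → laminar (Re < 2300)
f = 64/Re = 5.442
h_f = f(L/D)V²/(2g) = 5.442·(24.4/0.04640)·0.294²/(2·9.81) = 12.61 m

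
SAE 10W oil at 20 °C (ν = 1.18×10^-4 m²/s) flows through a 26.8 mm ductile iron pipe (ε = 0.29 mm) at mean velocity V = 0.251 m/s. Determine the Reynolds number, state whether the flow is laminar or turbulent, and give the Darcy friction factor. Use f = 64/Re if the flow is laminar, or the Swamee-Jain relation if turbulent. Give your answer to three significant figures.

Re = VD/ν = 0.2510·0.0268/1.18×10^-4 = 57.0
Re < 2300 → laminar → f = 64/Re = 1.123

Re ≈ 57.0; laminar; f = 64/Re ≈ 1.12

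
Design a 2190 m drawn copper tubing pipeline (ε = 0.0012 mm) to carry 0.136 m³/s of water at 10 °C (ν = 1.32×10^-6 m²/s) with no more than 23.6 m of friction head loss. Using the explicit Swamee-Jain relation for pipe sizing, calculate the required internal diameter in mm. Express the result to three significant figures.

Swamee-Jain (Type III): D = 0.66·[ε^1.25·(LQ²/(gh_f))^4.75 + ν·Q^9.4·(L/(gh_f))^5.2]^0.04
LQ²/(gh_f) = 0.1750; L/(gh_f) = 9.459
Term 1 = ε^1.25·(…)^4.75 = 1.01×10^-11; Term 2 = ν·Q^9.4·(…)^5.2 = 1.12×10^-9
D = 0.66·(1.01×10^-11 + 1.12×10^-9)^0.04 = 0.2895 m = 290 mm
Check: V = 2.07 m/s, Re = 4.53×10^5, f = 0.01339, h_f = 22.0 m ≈ 23.6 m ✓

D ≈ 290 mm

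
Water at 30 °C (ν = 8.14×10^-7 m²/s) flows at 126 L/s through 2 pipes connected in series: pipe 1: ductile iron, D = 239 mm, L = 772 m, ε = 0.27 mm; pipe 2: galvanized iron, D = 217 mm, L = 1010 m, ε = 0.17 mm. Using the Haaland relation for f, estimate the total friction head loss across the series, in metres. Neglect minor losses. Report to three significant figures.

H ≈ 78.8 m

Pipe 1: V = 2.809 m/s, Re = 8.25×10^5, ε/D = 0.00113, f = 0.02057, h_1 = f(L/D)V²/2g = 26.71 m
Pipe 2: V = 3.407 m/s, Re = 9.08×10^5, ε/D = 7.83×10^-4, f = 0.01890, h_2 = f(L/D)V²/2g = 52.05 m
Series → Q common, losses add: H = Σh = 78.76 m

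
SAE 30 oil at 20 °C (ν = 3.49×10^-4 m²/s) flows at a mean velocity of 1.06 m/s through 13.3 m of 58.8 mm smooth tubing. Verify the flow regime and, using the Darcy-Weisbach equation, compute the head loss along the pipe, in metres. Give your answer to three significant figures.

Re = VD/ν = 1.06·0.05880/3.49×10^-4 = 179 → laminar (Re < 2300)
f = 64/Re = 0.3584
h_f = f(L/D)V²/(2g) = 0.3584·(13.3/0.05880)·1.06²/(2·9.81) = 4.642 m

h_f ≈ 4.64 m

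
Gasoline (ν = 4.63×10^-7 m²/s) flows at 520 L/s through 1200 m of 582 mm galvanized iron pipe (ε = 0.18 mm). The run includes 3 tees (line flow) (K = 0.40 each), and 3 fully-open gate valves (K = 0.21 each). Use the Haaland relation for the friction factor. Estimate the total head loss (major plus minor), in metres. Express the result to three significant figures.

V = 4Q/(πD²) = 1.955 m/s; V²/2g = 0.1947 m
Re = 2.46×10^6, ε/D = 3.09×10^-4 → f = 0.01533 (Haaland)
Major: h_f = f(L/D)·V²/2g = 0.01533·2062·0.1947 = 6.154 m
Minor: ΣK = 1.83; h_m = ΣK·V²/2g = 0.3564 m
Total H_L = 6.154 + 0.3564 = 6.511 m

H_L ≈ 6.51 m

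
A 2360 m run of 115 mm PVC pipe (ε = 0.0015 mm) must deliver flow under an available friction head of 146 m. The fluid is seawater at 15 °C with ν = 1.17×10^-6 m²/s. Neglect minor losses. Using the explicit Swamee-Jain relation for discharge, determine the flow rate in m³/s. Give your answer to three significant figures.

Swamee-Jain (Type II): Q = -0.965·√(gD⁵h_f/L)·ln[ε/(3.7D) + √(3.17ν²L/(gD³h_f))]
√(gD⁵h_f/L) = √(9.81·0.115⁵·146/2360) = 0.003494
ε/(3.7D) = 3.53×10^-6; √(3.17ν²L/(gD³h_f)) = 6.86×10^-5
Q = -0.965·0.003494·ln(7.209×10^-5) = 0.03216 m³/s
Check: V = 3.10 m/s, Re = 3.04×10^5, f = 0.01449, h_f = 145 m ≈ 146 m ✓

Q ≈ 0.0322 m³/s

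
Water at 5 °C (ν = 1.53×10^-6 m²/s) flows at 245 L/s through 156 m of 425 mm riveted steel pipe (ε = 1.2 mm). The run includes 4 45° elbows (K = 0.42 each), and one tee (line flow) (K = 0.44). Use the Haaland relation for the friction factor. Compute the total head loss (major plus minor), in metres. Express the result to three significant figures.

V = 4Q/(πD²) = 1.727 m/s; V²/2g = 0.1520 m
Re = 4.80×10^5, ε/D = 0.00282 → f = 0.02604 (Haaland)
Major: h_f = f(L/D)·V²/2g = 0.02604·367.1·0.1520 = 1.453 m
Minor: ΣK = 2.12; h_m = ΣK·V²/2g = 0.3223 m
Total H_L = 1.453 + 0.3223 = 1.775 m

H_L ≈ 1.78 m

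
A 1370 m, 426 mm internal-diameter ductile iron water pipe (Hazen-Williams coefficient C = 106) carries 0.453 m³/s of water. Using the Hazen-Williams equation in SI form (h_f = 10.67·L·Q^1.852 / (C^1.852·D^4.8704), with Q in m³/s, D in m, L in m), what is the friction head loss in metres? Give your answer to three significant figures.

h_f ≈ 38.2 m

h_f = 10.67·1370·0.453^1.852 / (106^1.852·0.426^4.8704) = 38.20 m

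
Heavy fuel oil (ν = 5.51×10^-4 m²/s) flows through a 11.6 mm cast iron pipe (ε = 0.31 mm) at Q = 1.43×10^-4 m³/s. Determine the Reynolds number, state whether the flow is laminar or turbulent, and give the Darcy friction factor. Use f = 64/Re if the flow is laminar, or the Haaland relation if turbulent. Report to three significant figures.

V = 4Q/(πD²) = 1.353 m/s
Re = VD/ν = 1.353·0.0116/5.51×10^-4 = 28.5
Re < 2300 → laminar → f = 64/Re = 2.247

Re ≈ 28.5; laminar; f = 64/Re ≈ 2.25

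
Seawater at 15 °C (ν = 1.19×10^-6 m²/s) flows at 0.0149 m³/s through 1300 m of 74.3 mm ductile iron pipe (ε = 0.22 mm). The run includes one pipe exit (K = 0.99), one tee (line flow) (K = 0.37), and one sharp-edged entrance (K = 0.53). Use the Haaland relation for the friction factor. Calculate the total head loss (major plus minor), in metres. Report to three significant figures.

H_L ≈ 282 m

V = 4Q/(πD²) = 3.437 m/s; V²/2g = 0.6019 m
Re = 2.15×10^5, ε/D = 0.00296 → f = 0.02669 (Haaland)
Major: h_f = f(L/D)·V²/2g = 0.02669·17497·0.6019 = 281.1 m
Minor: ΣK = 1.89; h_m = ΣK·V²/2g = 1.138 m
Total H_L = 281.1 + 1.138 = 282.2 m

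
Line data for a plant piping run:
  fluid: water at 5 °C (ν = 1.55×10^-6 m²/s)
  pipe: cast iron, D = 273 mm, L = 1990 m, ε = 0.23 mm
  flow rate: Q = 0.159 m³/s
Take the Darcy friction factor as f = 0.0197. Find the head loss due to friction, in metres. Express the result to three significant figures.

V = 4Q/(πD²) = 4·0.159/(π·0.273²) = 2.716 m/s
h_f = f(L/D)V²/(2g) = 0.01970·(1990/0.273)·2.716²/(2·9.81) = 54.00 m

h_f ≈ 54.0 m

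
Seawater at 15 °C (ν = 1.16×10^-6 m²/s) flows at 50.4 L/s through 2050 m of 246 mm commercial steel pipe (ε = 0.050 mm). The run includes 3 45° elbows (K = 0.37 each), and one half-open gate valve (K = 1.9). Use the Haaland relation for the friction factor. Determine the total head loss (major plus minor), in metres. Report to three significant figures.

H_L ≈ 8.12 m

V = 4Q/(πD²) = 1.060 m/s; V²/2g = 0.05731 m
Re = 2.25×10^5, ε/D = 2.03×10^-4 → f = 0.01664 (Haaland)
Major: h_f = f(L/D)·V²/2g = 0.01664·8333·0.05731 = 7.948 m
Minor: ΣK = 3.01; h_m = ΣK·V²/2g = 0.1725 m
Total H_L = 7.948 + 0.1725 = 8.120 m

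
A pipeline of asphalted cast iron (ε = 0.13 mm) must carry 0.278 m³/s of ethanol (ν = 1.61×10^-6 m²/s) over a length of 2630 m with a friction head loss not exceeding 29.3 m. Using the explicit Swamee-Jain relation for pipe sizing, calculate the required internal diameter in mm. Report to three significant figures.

Swamee-Jain (Type III): D = 0.66·[ε^1.25·(LQ²/(gh_f))^4.75 + ν·Q^9.4·(L/(gh_f))^5.2]^0.04
LQ²/(gh_f) = 0.7071; L/(gh_f) = 9.150
Term 1 = ε^1.25·(…)^4.75 = 2.68×10^-6; Term 2 = ν·Q^9.4·(…)^5.2 = 9.55×10^-7
D = 0.66·(2.68×10^-6 + 9.55×10^-7)^0.04 = 0.3999 m = 400 mm
Check: V = 2.21 m/s, Re = 5.50×10^5, f = 0.01647, h_f = 27.0 m ≈ 29.3 m ✓

D ≈ 400 mm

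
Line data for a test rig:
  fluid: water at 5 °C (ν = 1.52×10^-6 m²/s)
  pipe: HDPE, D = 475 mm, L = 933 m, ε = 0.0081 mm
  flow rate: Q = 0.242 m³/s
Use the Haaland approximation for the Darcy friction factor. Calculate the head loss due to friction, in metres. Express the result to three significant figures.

V = 4Q/(πD²) = 4·0.242/(π·0.475²) = 1.366 m/s
Re = VD/ν = 1.366·0.475/1.52×10^-6 = 4.27×10^5 → turbulent
ε/D = 0.0081/475 = 1.71×10^-5
Haaland: f = 0.01362
h_f = f(L/D)V²/(2g) = 0.01362·(933/0.475)·1.366²/(2·9.81) = 2.543 m

h_f ≈ 2.54 m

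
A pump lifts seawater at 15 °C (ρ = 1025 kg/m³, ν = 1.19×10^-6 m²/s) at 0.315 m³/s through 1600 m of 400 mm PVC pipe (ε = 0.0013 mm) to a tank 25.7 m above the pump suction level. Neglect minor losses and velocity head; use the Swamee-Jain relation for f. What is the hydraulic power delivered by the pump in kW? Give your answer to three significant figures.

V = 4Q/(πD²) = 2.507 m/s; Re = 8.43×10^5; ε/D = 3.25×10^-6; f = 0.01202
h_f = f(L/D)V²/2g = 15.40 m
Total head H = z + h_f = 25.7 + 15.40 = 41.10 m
P_hyd = ρgQH = 1025·9.81·0.315·41.10 = 130.2 kW

P_hyd ≈ 130 kW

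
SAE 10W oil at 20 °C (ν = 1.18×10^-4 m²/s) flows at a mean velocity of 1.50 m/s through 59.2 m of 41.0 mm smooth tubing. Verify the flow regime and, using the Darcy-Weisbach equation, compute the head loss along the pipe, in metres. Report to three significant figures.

h_f ≈ 20.3 m

Re = VD/ν = 1.50·0.04100/1.18×10^-4 = 521 → laminar (Re < 2300)
f = 64/Re = 0.1228
h_f = f(L/D)V²/(2g) = 0.1228·(59.2/0.04100)·1.50²/(2·9.81) = 20.33 m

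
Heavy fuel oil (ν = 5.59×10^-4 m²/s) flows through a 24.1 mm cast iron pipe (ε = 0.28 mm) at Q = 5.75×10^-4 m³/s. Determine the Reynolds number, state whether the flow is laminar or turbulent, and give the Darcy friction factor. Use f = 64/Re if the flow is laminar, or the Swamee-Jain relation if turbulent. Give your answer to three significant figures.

V = 4Q/(πD²) = 1.261 m/s
Re = VD/ν = 1.261·0.0241/5.59×10^-4 = 54.3
Re < 2300 → laminar → f = 64/Re = 1.178

Re ≈ 54.3; laminar; f = 64/Re ≈ 1.18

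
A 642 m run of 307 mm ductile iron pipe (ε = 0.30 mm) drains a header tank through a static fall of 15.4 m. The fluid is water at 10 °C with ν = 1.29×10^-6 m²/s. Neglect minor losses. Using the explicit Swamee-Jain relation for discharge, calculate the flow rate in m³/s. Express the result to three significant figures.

Q ≈ 0.199 m³/s

Swamee-Jain (Type II): Q = -0.965·√(gD⁵h_f/L)·ln[ε/(3.7D) + √(3.17ν²L/(gD³h_f))]
√(gD⁵h_f/L) = √(9.81·0.307⁵·15.4/642) = 0.02533
ε/(3.7D) = 2.64×10^-4; √(3.17ν²L/(gD³h_f)) = 2.78×10^-5
Q = -0.965·0.02533·ln(2.919×10^-4) = 0.1990 m³/s
Check: V = 2.69 m/s, Re = 6.40×10^5, f = 0.02012, h_f = 15.5 m ≈ 15.4 m ✓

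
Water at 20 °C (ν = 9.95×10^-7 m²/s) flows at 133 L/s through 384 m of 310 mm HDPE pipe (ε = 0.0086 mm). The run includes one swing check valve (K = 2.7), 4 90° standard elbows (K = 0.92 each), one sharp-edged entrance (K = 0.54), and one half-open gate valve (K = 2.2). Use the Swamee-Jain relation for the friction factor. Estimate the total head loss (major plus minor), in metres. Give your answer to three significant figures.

V = 4Q/(πD²) = 1.762 m/s; V²/2g = 0.1583 m
Re = 5.49×10^5, ε/D = 2.77×10^-5 → f = 0.01333 (Swamee-Jain)
Major: h_f = f(L/D)·V²/2g = 0.01333·1239·0.1583 = 2.613 m
Minor: ΣK = 9.12; h_m = ΣK·V²/2g = 1.443 m
Total H_L = 2.613 + 1.443 = 4.057 m

H_L ≈ 4.06 m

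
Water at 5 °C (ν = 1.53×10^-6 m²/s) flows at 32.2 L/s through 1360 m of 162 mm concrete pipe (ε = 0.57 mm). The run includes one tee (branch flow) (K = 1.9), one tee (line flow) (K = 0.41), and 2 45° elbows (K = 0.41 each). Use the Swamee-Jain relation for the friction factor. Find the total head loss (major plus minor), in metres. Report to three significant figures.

H_L ≈ 29.9 m

V = 4Q/(πD²) = 1.562 m/s; V²/2g = 0.1244 m
Re = 1.65×10^5, ε/D = 0.00352 → f = 0.02830 (Swamee-Jain)
Major: h_f = f(L/D)·V²/2g = 0.02830·8395·0.1244 = 29.55 m
Minor: ΣK = 3.13; h_m = ΣK·V²/2g = 0.3893 m
Total H_L = 29.55 + 0.3893 = 29.94 m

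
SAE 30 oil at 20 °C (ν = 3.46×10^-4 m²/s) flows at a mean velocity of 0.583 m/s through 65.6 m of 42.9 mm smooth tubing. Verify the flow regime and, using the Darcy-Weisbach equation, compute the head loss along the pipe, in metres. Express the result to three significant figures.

h_f ≈ 23.5 m

Re = VD/ν = 0.583·0.04290/3.46×10^-4 = 72.3 → laminar (Re < 2300)
f = 64/Re = 0.8854
h_f = f(L/D)V²/(2g) = 0.8854·(65.6/0.04290)·0.583²/(2·9.81) = 23.45 m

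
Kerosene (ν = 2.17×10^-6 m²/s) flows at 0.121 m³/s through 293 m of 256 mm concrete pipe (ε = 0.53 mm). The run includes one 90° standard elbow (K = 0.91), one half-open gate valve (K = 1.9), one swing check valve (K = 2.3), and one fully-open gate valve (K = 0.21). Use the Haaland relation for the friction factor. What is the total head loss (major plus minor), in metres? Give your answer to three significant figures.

H_L ≈ 9.31 m

V = 4Q/(πD²) = 2.351 m/s; V²/2g = 0.2817 m
Re = 2.77×10^5, ε/D = 0.00207 → f = 0.02424 (Haaland)
Major: h_f = f(L/D)·V²/2g = 0.02424·1145·0.2817 = 7.816 m
Minor: ΣK = 5.32; h_m = ΣK·V²/2g = 1.498 m
Total H_L = 7.816 + 1.498 = 9.314 m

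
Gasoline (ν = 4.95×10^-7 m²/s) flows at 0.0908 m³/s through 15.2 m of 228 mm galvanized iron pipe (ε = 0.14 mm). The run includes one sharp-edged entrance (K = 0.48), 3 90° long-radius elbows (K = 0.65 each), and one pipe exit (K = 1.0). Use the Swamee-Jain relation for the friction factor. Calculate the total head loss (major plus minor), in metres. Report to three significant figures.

V = 4Q/(πD²) = 2.224 m/s; V²/2g = 0.2521 m
Re = 1.02×10^6, ε/D = 6.14×10^-4 → f = 0.01802 (Swamee-Jain)
Major: h_f = f(L/D)·V²/2g = 0.01802·66.67·0.2521 = 0.3028 m
Minor: ΣK = 3.43; h_m = ΣK·V²/2g = 0.8647 m
Total H_L = 0.3028 + 0.8647 = 1.167 m

H_L ≈ 1.17 m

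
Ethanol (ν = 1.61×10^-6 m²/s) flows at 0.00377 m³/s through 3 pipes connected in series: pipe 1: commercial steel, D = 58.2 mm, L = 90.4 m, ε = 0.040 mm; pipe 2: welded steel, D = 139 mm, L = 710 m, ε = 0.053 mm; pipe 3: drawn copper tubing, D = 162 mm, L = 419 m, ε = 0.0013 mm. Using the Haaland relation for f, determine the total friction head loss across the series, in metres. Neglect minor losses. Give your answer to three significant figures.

Pipe 1: V = 1.417 m/s, Re = 5.12×10^4, ε/D = 6.87×10^-4, f = 0.02274, h_1 = f(L/D)V²/2g = 3.615 m
Pipe 2: V = 0.2484 m/s, Re = 2.14×10^4, ε/D = 3.81×10^-4, f = 0.02601, h_2 = f(L/D)V²/2g = 0.4180 m
Pipe 3: V = 0.1829 m/s, Re = 1.84×10^4, ε/D = 8.02×10^-6, f = 0.02630, h_3 = f(L/D)V²/2g = 0.1160 m
Series → Q common, losses add: H = Σh = 4.149 m

H ≈ 4.15 m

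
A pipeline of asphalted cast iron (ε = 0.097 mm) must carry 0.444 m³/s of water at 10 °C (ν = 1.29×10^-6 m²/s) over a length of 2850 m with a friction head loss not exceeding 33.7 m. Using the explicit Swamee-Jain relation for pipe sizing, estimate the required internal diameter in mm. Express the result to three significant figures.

Swamee-Jain (Type III): D = 0.66·[ε^1.25·(LQ²/(gh_f))^4.75 + ν·Q^9.4·(L/(gh_f))^5.2]^0.04
LQ²/(gh_f) = 1.699; L/(gh_f) = 8.621
Term 1 = ε^1.25·(…)^4.75 = 1.20×10^-4; Term 2 = ν·Q^9.4·(…)^5.2 = 4.58×10^-5
D = 0.66·(1.20×10^-4 + 4.58×10^-5)^0.04 = 0.4659 m = 466 mm
Check: V = 2.60 m/s, Re = 9.41×10^5, f = 0.01491, h_f = 31.5 m ≈ 33.7 m ✓

D ≈ 466 mm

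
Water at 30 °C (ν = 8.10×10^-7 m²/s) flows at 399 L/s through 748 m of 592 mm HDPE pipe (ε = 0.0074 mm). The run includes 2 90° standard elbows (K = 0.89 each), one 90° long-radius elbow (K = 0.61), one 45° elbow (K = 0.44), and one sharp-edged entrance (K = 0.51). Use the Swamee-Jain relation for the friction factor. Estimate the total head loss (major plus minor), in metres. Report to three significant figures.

H_L ≈ 1.96 m

V = 4Q/(πD²) = 1.450 m/s; V²/2g = 0.1071 m
Re = 1.06×10^6, ε/D = 1.25×10^-5 → f = 0.01181 (Swamee-Jain)
Major: h_f = f(L/D)·V²/2g = 0.01181·1264·0.1071 = 1.598 m
Minor: ΣK = 3.34; h_m = ΣK·V²/2g = 0.3577 m
Total H_L = 1.598 + 0.3577 = 1.956 m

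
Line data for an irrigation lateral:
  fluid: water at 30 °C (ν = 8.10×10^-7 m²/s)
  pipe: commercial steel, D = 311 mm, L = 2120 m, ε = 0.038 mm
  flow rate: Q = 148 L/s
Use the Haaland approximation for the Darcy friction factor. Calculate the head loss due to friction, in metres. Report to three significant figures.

h_f ≈ 18.4 m

V = 4Q/(πD²) = 4·0.148/(π·0.311²) = 1.948 m/s
Re = VD/ν = 1.948·0.311/8.10×10^-7 = 7.48×10^5 → turbulent
ε/D = 0.038/311 = 1.22×10^-4
Haaland: f = 0.01396
h_f = f(L/D)V²/(2g) = 0.01396·(2120/0.311)·1.948²/(2·9.81) = 18.41 m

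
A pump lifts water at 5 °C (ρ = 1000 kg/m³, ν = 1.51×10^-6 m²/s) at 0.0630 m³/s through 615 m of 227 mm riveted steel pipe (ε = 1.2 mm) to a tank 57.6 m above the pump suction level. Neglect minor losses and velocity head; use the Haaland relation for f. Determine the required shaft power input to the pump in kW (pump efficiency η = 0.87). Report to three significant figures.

P_shaft ≈ 48.4 kW

V = 4Q/(πD²) = 1.557 m/s; Re = 2.34×10^5; ε/D = 0.00529; f = 0.03130
h_f = f(L/D)V²/2g = 10.48 m
Total head H = z + h_f = 57.6 + 10.48 = 68.08 m
P_hyd = ρgQH = 1000·9.81·0.0630·68.08 = 42.07 kW
P_shaft = P_hyd/η = 42.07/0.87 = 48.36 kW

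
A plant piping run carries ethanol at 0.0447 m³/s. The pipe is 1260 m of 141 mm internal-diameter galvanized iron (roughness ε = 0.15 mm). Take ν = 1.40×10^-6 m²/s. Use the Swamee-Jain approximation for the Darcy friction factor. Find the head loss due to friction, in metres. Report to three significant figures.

V = 4Q/(πD²) = 4·0.0447/(π·0.141²) = 2.863 m/s
Re = VD/ν = 2.863·0.141/1.40×10^-6 = 2.88×10^5 → turbulent
ε/D = 0.15/141 = 0.00106
Swamee-Jain: f = 0.02104
h_f = f(L/D)V²/(2g) = 0.02104·(1260/0.141)·2.863²/(2·9.81) = 78.55 m

h_f ≈ 78.5 m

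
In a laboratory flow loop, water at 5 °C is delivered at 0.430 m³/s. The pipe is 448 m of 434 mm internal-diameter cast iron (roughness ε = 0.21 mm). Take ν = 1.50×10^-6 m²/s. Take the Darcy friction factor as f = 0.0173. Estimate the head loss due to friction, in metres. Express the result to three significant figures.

h_f ≈ 7.69 m

V = 4Q/(πD²) = 4·0.430/(π·0.434²) = 2.907 m/s
h_f = f(L/D)V²/(2g) = 0.01730·(448/0.434)·2.907²/(2·9.81) = 7.690 m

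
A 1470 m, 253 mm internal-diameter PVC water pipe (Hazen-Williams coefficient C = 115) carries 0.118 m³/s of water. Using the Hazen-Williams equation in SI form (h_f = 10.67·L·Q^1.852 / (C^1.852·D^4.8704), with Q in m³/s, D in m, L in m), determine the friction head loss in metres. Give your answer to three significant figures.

h_f ≈ 36.9 m

h_f = 10.67·1470·0.118^1.852 / (115^1.852·0.253^4.8704) = 36.92 m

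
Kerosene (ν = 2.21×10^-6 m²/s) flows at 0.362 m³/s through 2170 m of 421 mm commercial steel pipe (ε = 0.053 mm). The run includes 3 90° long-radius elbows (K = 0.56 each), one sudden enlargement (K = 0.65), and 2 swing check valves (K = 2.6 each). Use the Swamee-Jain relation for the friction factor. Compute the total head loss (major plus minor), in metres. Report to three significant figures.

H_L ≈ 28.8 m

V = 4Q/(πD²) = 2.600 m/s; V²/2g = 0.3447 m
Re = 4.95×10^5, ε/D = 1.26×10^-4 → f = 0.01478 (Swamee-Jain)
Major: h_f = f(L/D)·V²/2g = 0.01478·5154·0.3447 = 26.25 m
Minor: ΣK = 7.53; h_m = ΣK·V²/2g = 2.595 m
Total H_L = 26.25 + 2.595 = 28.85 m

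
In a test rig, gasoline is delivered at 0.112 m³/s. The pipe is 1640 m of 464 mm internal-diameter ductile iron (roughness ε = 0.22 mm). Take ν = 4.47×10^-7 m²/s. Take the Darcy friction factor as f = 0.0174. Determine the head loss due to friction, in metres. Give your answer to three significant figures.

V = 4Q/(πD²) = 4·0.112/(π·0.464²) = 0.6624 m/s
h_f = f(L/D)V²/(2g) = 0.01740·(1640/0.464)·0.6624²/(2·9.81) = 1.375 m

h_f ≈ 1.38 m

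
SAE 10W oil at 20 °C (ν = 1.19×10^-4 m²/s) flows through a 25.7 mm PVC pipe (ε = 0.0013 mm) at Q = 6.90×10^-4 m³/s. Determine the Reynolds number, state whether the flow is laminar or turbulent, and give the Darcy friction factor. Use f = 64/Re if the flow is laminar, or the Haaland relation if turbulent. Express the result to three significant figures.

Re ≈ 287; laminar; f = 64/Re ≈ 0.223

V = 4Q/(πD²) = 1.330 m/s
Re = VD/ν = 1.330·0.0257/1.19×10^-4 = 287
Re < 2300 → laminar → f = 64/Re = 0.2228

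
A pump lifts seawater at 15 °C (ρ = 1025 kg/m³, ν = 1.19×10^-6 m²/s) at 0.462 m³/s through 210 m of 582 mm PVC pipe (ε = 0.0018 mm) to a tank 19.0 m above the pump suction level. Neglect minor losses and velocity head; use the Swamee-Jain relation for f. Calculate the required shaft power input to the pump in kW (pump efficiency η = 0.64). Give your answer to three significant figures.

V = 4Q/(πD²) = 1.737 m/s; Re = 8.49×10^5; ε/D = 3.09×10^-6; f = 0.01200
h_f = f(L/D)V²/2g = 0.6657 m
Total head H = z + h_f = 19.0 + 0.6657 = 19.67 m
P_hyd = ρgQH = 1025·9.81·0.462·19.67 = 91.36 kW
P_shaft = P_hyd/η = 91.36/0.64 = 142.7 kW

P_shaft ≈ 143 kW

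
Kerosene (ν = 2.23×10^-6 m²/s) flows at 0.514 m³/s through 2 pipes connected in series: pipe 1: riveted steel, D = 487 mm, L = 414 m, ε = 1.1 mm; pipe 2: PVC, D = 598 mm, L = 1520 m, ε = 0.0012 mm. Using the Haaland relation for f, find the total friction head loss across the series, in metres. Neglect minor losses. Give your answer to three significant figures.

Pipe 1: V = 2.759 m/s, Re = 6.03×10^5, ε/D = 0.00226, f = 0.02449, h_1 = f(L/D)V²/2g = 8.080 m
Pipe 2: V = 1.830 m/s, Re = 4.91×10^5, ε/D = 2.01×10^-6, f = 0.01313, h_2 = f(L/D)V²/2g = 5.696 m
Series → Q common, losses add: H = Σh = 13.78 m

H ≈ 13.8 m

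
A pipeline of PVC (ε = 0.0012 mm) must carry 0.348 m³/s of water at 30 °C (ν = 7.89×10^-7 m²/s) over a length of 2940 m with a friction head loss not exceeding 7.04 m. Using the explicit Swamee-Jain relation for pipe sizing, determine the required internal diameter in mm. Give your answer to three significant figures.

Swamee-Jain (Type III): D = 0.66·[ε^1.25·(LQ²/(gh_f))^4.75 + ν·Q^9.4·(L/(gh_f))^5.2]^0.04
LQ²/(gh_f) = 5.155; L/(gh_f) = 42.57
Term 1 = ε^1.25·(…)^4.75 = 9.60×10^-5; Term 2 = ν·Q^9.4·(…)^5.2 = 0.0115
D = 0.66·(9.60×10^-5 + 0.0115)^0.04 = 0.5522 m = 552 mm
Check: V = 1.45 m/s, Re = 1.02×10^6, f = 0.01163, h_f = 6.67 m ≈ 7.04 m ✓

D ≈ 552 mm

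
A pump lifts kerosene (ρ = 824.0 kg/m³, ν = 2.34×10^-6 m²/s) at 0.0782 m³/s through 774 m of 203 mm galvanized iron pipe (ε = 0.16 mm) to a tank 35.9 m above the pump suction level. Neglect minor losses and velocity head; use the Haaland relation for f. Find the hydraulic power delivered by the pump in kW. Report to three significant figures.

P_hyd ≈ 37.0 kW

V = 4Q/(πD²) = 2.416 m/s; Re = 2.10×10^5; ε/D = 7.88×10^-4; f = 0.01996
h_f = f(L/D)V²/2g = 22.65 m
Total head H = z + h_f = 35.9 + 22.65 = 58.55 m
P_hyd = ρgQH = 824.0·9.81·0.0782·58.55 = 37.01 kW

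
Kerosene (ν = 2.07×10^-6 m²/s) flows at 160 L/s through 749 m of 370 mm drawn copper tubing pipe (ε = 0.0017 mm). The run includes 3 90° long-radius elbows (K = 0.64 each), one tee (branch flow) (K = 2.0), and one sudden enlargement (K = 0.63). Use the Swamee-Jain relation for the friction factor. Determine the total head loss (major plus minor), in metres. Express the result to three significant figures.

V = 4Q/(πD²) = 1.488 m/s; V²/2g = 0.1129 m
Re = 2.66×10^5, ε/D = 4.59×10^-6 → f = 0.01475 (Swamee-Jain)
Major: h_f = f(L/D)·V²/2g = 0.01475·2024·0.1129 = 3.371 m
Minor: ΣK = 4.55; h_m = ΣK·V²/2g = 0.5135 m
Total H_L = 3.371 + 0.5135 = 3.884 m

H_L ≈ 3.88 m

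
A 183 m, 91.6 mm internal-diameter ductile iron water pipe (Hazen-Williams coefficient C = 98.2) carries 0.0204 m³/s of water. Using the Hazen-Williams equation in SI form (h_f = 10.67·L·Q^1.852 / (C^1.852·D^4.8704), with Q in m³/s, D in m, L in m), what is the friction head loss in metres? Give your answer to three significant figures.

h_f = 10.67·183·0.0204^1.852 / (98.2^1.852·0.0916^4.8704) = 33.62 m

h_f ≈ 33.6 m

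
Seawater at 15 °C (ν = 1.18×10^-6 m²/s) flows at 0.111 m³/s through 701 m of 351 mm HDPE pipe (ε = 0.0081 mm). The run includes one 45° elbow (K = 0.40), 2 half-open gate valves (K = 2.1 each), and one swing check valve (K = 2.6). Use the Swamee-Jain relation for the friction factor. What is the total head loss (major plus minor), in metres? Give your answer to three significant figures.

H_L ≈ 2.40 m

V = 4Q/(πD²) = 1.147 m/s; V²/2g = 0.06707 m
Re = 3.41×10^5, ε/D = 2.31×10^-5 → f = 0.01432 (Swamee-Jain)
Major: h_f = f(L/D)·V²/2g = 0.01432·1997·0.06707 = 1.918 m
Minor: ΣK = 7.20; h_m = ΣK·V²/2g = 0.4829 m
Total H_L = 1.918 + 0.4829 = 2.401 m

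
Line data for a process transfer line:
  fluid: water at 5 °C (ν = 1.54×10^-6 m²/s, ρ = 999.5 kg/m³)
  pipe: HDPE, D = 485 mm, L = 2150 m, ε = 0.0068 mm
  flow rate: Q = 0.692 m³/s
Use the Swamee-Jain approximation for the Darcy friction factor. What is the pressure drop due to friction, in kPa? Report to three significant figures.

Δp ≈ 363 kPa

V = 4Q/(πD²) = 4·0.692/(π·0.485²) = 3.746 m/s
Re = VD/ν = 3.746·0.485/1.54×10^-6 = 1.18×10^6 → turbulent
ε/D = 0.0068/485 = 1.40×10^-5
Swamee-Jain: f = 0.01167
h_f = f(L/D)V²/(2g) = 0.01167·(2150/0.485)·3.746²/(2·9.81) = 36.98 m
Δp = ρg·h_f = 999.5·9.81·36.98 = 362.6 kPa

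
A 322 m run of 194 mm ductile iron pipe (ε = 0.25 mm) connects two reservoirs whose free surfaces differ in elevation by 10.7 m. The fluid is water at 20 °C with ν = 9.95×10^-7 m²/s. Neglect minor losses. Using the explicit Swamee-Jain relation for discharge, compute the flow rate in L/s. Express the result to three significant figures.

Swamee-Jain (Type II): Q = -0.965·√(gD⁵h_f/L)·ln[ε/(3.7D) + √(3.17ν²L/(gD³h_f))]
√(gD⁵h_f/L) = √(9.81·0.194⁵·10.7/322) = 0.009465
ε/(3.7D) = 3.48×10^-4; √(3.17ν²L/(gD³h_f)) = 3.63×10^-5
Q = -0.965·0.009465·ln(3.846×10^-4) = 0.07182 m³/s
Check: V = 2.43 m/s, Re = 4.74×10^5, f = 0.02156, h_f = 10.8 m ≈ 10.7 m ✓

Q ≈ 71.8 L/s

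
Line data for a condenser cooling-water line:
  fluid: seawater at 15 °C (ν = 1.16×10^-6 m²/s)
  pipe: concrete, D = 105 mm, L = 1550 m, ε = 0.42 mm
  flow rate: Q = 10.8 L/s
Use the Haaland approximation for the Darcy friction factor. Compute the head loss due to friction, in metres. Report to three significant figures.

V = 4Q/(πD²) = 4·0.0108/(π·0.105²) = 1.247 m/s
Re = VD/ν = 1.247·0.105/1.16×10^-6 = 1.13×10^5 → turbulent
ε/D = 0.42/105 = 0.00400
Haaland: f = 0.02934
h_f = f(L/D)V²/(2g) = 0.02934·(1550/0.105)·1.247²/(2·9.81) = 34.34 m

h_f ≈ 34.3 m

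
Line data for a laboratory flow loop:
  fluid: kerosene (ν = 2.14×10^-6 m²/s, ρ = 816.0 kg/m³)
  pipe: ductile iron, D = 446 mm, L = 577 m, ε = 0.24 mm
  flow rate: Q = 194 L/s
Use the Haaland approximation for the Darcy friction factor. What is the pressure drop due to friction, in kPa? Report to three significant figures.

V = 4Q/(πD²) = 4·0.194/(π·0.446²) = 1.242 m/s
Re = VD/ν = 1.242·0.446/2.14×10^-6 = 2.59×10^5 → turbulent
ε/D = 0.24/446 = 5.38×10^-4
Haaland: f = 0.01847
h_f = f(L/D)V²/(2g) = 0.01847·(577/0.446)·1.242²/(2·9.81) = 1.878 m
Δp = ρg·h_f = 816.0·9.81·1.878 = 15.03 kPa

Δp ≈ 15.0 kPa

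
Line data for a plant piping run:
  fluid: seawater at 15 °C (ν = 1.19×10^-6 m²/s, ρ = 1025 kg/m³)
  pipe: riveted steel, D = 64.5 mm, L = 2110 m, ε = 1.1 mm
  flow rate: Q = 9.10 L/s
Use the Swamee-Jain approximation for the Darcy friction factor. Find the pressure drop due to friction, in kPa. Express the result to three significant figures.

Δp ≈ 6020 kPa

V = 4Q/(πD²) = 4·0.00910/(π·0.0645²) = 2.785 m/s
Re = VD/ν = 2.785·0.0645/1.19×10^-6 = 1.51×10^5 → turbulent
ε/D = 1.1/64.5 = 0.0171
Swamee-Jain: f = 0.04626
h_f = f(L/D)V²/(2g) = 0.04626·(2110/0.0645)·2.785²/(2·9.81) = 598.3 m
Δp = ρg·h_f = 1025·9.81·598.3 = 6016 kPa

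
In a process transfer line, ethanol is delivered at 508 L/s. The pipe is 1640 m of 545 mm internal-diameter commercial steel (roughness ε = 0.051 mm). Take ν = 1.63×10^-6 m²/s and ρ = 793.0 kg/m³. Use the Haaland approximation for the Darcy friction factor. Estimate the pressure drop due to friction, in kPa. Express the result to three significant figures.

Δp ≈ 77.1 kPa

V = 4Q/(πD²) = 4·0.508/(π·0.545²) = 2.178 m/s
Re = VD/ν = 2.178·0.545/1.63×10^-6 = 7.28×10^5 → turbulent
ε/D = 0.051/545 = 9.36×10^-5
Haaland: f = 0.01362
h_f = f(L/D)V²/(2g) = 0.01362·(1640/0.545)·2.178²/(2·9.81) = 9.906 m
Δp = ρg·h_f = 793.0·9.81·9.906 = 77.07 kPa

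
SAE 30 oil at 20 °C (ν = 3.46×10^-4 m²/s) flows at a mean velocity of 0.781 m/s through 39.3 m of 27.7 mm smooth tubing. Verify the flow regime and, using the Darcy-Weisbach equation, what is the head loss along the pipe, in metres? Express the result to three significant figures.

Re = VD/ν = 0.781·0.02770/3.46×10^-4 = 62.5 → laminar (Re < 2300)
f = 64/Re = 1.024
h_f = f(L/D)V²/(2g) = 1.024·(39.3/0.02770)·0.781²/(2·9.81) = 45.15 m

h_f ≈ 45.1 m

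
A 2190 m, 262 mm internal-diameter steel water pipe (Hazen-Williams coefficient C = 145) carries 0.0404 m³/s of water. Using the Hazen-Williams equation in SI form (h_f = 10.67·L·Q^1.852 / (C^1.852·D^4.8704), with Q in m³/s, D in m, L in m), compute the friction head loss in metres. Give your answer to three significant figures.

h_f = 10.67·2190·0.0404^1.852 / (145^1.852·0.262^4.8704) = 4.148 m

h_f ≈ 4.15 m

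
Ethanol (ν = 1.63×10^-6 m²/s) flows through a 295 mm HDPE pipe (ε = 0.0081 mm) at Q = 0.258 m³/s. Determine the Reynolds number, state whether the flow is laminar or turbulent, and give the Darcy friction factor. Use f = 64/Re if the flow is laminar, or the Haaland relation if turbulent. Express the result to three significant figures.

Re ≈ 6.83×10^5; turbulent; f ≈ 0.0128

V = 4Q/(πD²) = 3.775 m/s
Re = VD/ν = 3.775·0.295/1.63×10^-6 = 6.83×10^5
Re > 4000 → turbulent; ε/D = 2.75×10^-5
Haaland: f = 0.01277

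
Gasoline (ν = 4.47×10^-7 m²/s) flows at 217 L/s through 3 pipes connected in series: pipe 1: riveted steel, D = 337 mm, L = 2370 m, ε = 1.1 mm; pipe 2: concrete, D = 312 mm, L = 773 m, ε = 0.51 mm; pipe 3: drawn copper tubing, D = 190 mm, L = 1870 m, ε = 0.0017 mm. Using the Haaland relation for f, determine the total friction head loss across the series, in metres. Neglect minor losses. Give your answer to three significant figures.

H ≈ 372 m

Pipe 1: V = 2.433 m/s, Re = 1.83×10^6, ε/D = 0.00326, f = 0.02691, h_1 = f(L/D)V²/2g = 57.10 m
Pipe 2: V = 2.838 m/s, Re = 1.98×10^6, ε/D = 0.00163, f = 0.02235, h_2 = f(L/D)V²/2g = 22.74 m
Pipe 3: V = 7.654 m/s, Re = 3.25×10^6, ε/D = 8.95×10^-6, f = 0.009955, h_3 = f(L/D)V²/2g = 292.5 m
Series → Q common, losses add: H = Σh = 372.4 m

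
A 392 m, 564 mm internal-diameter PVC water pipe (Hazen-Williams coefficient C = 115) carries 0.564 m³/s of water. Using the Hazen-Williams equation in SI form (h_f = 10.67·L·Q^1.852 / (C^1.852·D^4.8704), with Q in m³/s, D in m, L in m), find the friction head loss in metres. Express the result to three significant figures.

h_f ≈ 3.60 m

h_f = 10.67·392·0.564^1.852 / (115^1.852·0.564^4.8704) = 3.596 m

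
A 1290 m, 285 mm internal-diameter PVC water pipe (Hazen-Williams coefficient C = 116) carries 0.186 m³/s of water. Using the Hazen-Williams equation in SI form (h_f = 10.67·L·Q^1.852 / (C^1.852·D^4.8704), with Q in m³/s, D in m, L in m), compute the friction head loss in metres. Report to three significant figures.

h_f = 10.67·1290·0.186^1.852 / (116^1.852·0.285^4.8704) = 41.46 m

h_f ≈ 41.5 m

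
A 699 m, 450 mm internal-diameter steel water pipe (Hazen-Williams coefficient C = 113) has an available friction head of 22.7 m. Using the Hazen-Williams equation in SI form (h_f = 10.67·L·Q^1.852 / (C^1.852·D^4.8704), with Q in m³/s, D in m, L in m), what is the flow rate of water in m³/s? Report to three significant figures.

Rearranging: Q = [h_f·C^1.852·D^4.8704 / (10.67·L)]^(1/1.852)
Q = [22.7·113^1.852·0.450^4.8704 / (10.67·699)]^0.540 = 0.6057 m³/s

Q ≈ 0.606 m³/s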